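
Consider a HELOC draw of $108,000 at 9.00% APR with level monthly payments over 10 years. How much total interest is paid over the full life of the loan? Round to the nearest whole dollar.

At 9.00% the monthly rate is 0.0075000, so the payment is 108,000 × 0.0075000 / (1 − 1.0075000^−120) = $1,368.10.
Total paid = 120 × $1,368.10 = $164,172.00; interest = $164,172.00 − $108,000 = $56,172.00.

$56,172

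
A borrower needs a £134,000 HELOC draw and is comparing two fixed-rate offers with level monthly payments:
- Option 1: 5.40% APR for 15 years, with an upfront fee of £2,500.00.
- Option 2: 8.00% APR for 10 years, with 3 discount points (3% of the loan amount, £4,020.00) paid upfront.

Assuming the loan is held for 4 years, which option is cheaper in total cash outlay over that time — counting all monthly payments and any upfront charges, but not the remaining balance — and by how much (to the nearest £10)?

Option 1 by £27,340

Option 1: at 5.40% the monthly rate is 0.0045000, so the payment is 134,000 × 0.0045000 / (1 − 1.0045000^−180) = £1,087.79.
Option 2: at 8.00% the monthly rate is 0.0066667, so the payment is 134,000 × 0.0066667 / (1 − 1.0066667^−120) = £1,625.79.
Over 48 months: Option 1 costs 48 × £1,087.79 + £2,500.00 = £54,713.92; Option 2 costs 48 × £1,625.79 + £4,020.00 = £82,057.92.
Option 1 is cheaper by £82,057.92 − £54,713.92 = £27,344.00.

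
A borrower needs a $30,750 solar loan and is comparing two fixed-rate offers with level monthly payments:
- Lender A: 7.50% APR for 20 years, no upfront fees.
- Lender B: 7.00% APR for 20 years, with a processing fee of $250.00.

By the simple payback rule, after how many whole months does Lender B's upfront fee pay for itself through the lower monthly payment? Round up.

27 months

Lender A: at 7.50% the monthly rate is 0.0062500, so the payment is 30,750 × 0.0062500 / (1 − 1.0062500^−240) = $247.72.
Lender B: at 7.00% the monthly rate is 0.0058333, so the payment is 30,750 × 0.0058333 / (1 − 1.0058333^−240) = $238.40.
Monthly savings = $247.72 − $238.40 = $9.32.
Break-even = $250.00 / $9.32 = 26.82 → 27 months.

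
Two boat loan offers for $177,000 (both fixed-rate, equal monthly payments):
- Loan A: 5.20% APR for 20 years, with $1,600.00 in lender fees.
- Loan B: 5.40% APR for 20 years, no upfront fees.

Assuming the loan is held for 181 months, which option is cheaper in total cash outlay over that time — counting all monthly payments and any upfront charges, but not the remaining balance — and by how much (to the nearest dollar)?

Loan A by $1,987

Loan A: monthly rate = 5.2%/12 = 0.0043333; payment = 177,000 × 0.0043333 / (1 − (1+0.0043333)^−240) = $1,187.77.
Loan B: at 5.40% the monthly rate is 0.0045000, so the payment is 177,000 × 0.0045000 / (1 − 1.0045000^−240) = $1,207.59.
Over 181 months: Loan A costs 181 × $1,187.77 + $1,600.00 = $216,586.37; Loan B costs 181 × $1,207.59 = $218,573.79.
Loan A is cheaper by $218,573.79 − $216,586.37 = $1,987.42.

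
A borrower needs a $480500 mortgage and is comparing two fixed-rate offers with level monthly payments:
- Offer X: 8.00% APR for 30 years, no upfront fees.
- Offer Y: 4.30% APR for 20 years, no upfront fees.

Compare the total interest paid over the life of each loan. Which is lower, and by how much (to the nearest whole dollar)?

Offer X: at 8.00% the monthly rate is 0.0066667, so the payment is 480,500 × 0.0066667 / (1 − 1.0066667^−360) = $3,525.74.
Total interest on Offer X = 360 × $3,525.74 − $480,500 = $788,766.40.
Offer Y: monthly rate = 4.3%/12 = 0.0035833; payment = 480,500 × 0.0035833 / (1 − (1+0.0035833)^−240) = $2,988.25.
Total interest on Offer Y = 240 × $2,988.25 − $480,500 = $236,680.00.
Offer Y is lower by $552,086.40.

Offer Y by $552,086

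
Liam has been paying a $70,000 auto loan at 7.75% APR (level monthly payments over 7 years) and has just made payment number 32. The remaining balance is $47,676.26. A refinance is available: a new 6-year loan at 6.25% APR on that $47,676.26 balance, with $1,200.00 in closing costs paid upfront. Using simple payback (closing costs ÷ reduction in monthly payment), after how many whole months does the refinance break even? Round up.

Current payment = 70,000 × 7.75%/12 / (1 − (1+0.0064583)^−84) = $1,082.34.
Refinanced payment = 47,676.26 × 0.0052083 / (1 − (1+0.0052083)^−72) = $795.77.
Monthly savings = $1,082.34 − $795.77 = $286.57.
Break-even = $1,200.00 / $286.57 = 4.19 → 5 months.

5 months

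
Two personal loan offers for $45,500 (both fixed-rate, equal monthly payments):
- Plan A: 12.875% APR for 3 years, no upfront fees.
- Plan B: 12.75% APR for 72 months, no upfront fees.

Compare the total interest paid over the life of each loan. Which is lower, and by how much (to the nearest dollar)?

Plan A by $10,239

Plan A: at 12.875% the monthly rate is 0.0107292, so the payment is 45,500 × 0.0107292 / (1 − 1.0107292^−36) = $1,530.34.
Total interest on Plan A = 36 × $1,530.34 − $45,500 = $9,592.24.
Plan B: monthly rate = 12.75%/12 = 0.0106250; payment = 45,500 × 0.0106250 / (1 − (1+0.0106250)^−72) = $907.38.
Total interest on Plan B = 72 × $907.38 − $45,500 = $19,831.36.
Plan A is lower by $10,239.12.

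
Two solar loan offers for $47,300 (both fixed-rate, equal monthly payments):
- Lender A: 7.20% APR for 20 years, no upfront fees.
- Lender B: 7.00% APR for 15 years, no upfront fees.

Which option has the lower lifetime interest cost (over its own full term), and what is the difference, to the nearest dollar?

Lender B by $12,854

Lender A: monthly rate = 7.2%/12 = 0.0060000; payment = 47,300 × 0.0060000 / (1 − (1+0.0060000)^−240) = $372.42.
Total interest on Lender A = 240 × $372.42 − $47,300 = $42,080.80.
Lender B: at 7.00% the monthly rate is 0.0058333, so the payment is 47,300 × 0.0058333 / (1 − 1.0058333^−180) = $425.15.
Total interest on Lender B = 180 × $425.15 − $47,300 = $29,227.00.
Lender B is lower by $12,853.80.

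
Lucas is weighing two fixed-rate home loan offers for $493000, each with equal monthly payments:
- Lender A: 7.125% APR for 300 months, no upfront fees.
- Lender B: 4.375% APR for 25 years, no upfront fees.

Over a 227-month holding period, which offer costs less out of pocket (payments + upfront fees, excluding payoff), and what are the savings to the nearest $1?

Lender B by $185,786

Lender A: monthly rate = 7.125%/12 = 0.0059375; payment = 493,000 × 0.0059375 / (1 − (1+0.0059375)^−300) = $3,523.83.
Lender B: at 4.375% the monthly rate is 0.0036458, so the payment is 493,000 × 0.0036458 / (1 − 1.0036458^−300) = $2,705.39.
Over 227 months: Lender A costs 227 × $3,523.83 = $799,909.41; Lender B costs 227 × $2,705.39 = $614,123.53.
Lender B is cheaper by $799,909.41 − $614,123.53 = $185,785.88.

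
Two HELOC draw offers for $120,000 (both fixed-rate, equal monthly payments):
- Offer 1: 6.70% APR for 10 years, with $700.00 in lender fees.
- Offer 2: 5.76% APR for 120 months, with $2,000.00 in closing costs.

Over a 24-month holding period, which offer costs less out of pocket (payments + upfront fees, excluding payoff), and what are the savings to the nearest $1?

Offer 1: monthly rate = 6.7%/12 = 0.0055833; payment = 120,000 × 0.0055833 / (1 − (1+0.0055833)^−120) = $1,374.82.
Offer 2: monthly rate = 5.76%/12 = 0.0048000; payment = 120,000 × 0.0048000 / (1 − (1+0.0048000)^−120) = $1,317.83.
Over 24 months: Offer 1 costs 24 × $1,374.82 + $700.00 = $33,695.68; Offer 2 costs 24 × $1,317.83 + $2,000.00 = $33,627.92.
Offer 2 is cheaper by $33,695.68 − $33,627.92 = $67.76.

Offer 2 by $68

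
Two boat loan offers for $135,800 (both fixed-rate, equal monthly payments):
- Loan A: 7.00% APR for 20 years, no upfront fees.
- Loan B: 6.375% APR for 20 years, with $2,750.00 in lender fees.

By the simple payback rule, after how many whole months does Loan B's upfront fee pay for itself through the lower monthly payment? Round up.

55 months

Loan A: at 7.00% the monthly rate is 0.0058333, so the payment is 135,800 × 0.0058333 / (1 − 1.0058333^−240) = $1,052.86.
Loan B: at 6.375% the monthly rate is 0.0053125, so the payment is 135,800 × 0.0053125 / (1 − 1.0053125^−240) = $1,002.52.
Monthly savings = $1,052.86 − $1,002.52 = $50.34.
Break-even = $2,750.00 / $50.34 = 54.63 → 55 months.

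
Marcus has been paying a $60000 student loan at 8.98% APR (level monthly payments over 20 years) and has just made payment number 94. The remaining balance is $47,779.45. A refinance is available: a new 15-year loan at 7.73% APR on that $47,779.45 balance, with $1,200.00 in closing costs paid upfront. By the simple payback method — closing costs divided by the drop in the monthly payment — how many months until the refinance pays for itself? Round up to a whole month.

Current payment = 60,000 × 8.98%/12 / (1 − (1+0.0074833)^−240) = $539.06.
Refinanced payment = 47,779.45 × 0.0064417 / (1 − (1+0.0064417)^−180) = $449.19.
Monthly savings = $539.06 − $449.19 = $89.87.
Break-even = $1,200.00 / $89.87 = 13.35 → 14 months.

14 months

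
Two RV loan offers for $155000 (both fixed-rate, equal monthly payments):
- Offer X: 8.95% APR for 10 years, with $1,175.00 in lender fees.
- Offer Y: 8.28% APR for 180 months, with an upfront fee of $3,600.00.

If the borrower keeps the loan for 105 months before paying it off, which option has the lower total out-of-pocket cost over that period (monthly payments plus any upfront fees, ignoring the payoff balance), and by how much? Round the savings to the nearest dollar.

Offer X: at 8.95% the monthly rate is 0.0074583, so the payment is 155,000 × 0.0074583 / (1 − 1.0074583^−120) = $1,959.28.
Offer Y: monthly rate = 8.28%/12 = 0.0069000; payment = 155,000 × 0.0069000 / (1 − (1+0.0069000)^−180) = $1,506.42.
Over 105 months: Offer X costs 105 × $1,959.28 + $1,175.00 = $206,899.40; Offer Y costs 105 × $1,506.42 + $3,600.00 = $161,774.10.
Offer Y is cheaper by $206,899.40 − $161,774.10 = $45,125.30.

Offer Y by $45,125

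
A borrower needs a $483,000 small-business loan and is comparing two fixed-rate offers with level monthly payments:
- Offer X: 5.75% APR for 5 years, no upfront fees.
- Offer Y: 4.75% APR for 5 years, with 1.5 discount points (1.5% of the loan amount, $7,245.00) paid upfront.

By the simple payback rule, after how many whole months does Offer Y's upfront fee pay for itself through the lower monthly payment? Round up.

Offer X: at 5.75% the monthly rate is 0.0047917, so the payment is 483,000 × 0.0047917 / (1 − 1.0047917^−60) = $9,281.70.
Offer Y: monthly rate = 4.75%/12 = 0.0039583; payment = 483,000 × 0.0039583 / (1 − (1+0.0039583)^−60) = $9,059.59.
Monthly savings = $9,281.70 − $9,059.59 = $222.11.
Break-even = $7,245.00 / $222.11 = 32.62 → 33 months.

33 months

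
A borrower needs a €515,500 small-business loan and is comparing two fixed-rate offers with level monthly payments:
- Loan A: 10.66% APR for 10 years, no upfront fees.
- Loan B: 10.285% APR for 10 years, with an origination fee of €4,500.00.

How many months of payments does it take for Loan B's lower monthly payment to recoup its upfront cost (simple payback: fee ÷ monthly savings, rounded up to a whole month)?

42 months

Loan A: monthly rate = 10.66%/12 = 0.0088833; payment = 515,500 × 0.0088833 / (1 − (1+0.0088833)^−120) = €7,002.16.
Loan B: monthly rate = 10.285%/12 = 0.0085708; payment = 515,500 × 0.0085708 / (1 − (1+0.0085708)^−120) = €6,893.99.
Monthly savings = €7,002.16 − €6,893.99 = €108.17.
Break-even = €4,500.00 / €108.17 = 41.60 → 42 months.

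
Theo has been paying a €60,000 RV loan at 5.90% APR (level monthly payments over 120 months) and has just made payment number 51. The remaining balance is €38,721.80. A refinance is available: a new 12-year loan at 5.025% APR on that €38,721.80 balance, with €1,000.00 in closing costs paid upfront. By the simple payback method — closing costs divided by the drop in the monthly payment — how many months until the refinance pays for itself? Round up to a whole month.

4 months

Current payment = 60,000 × 5.9%/12 / (1 − (1+0.0049167)^−120) = €663.11.
Refinanced payment = 38,721.80 × 0.0041875 / (1 − (1+0.0041875)^−144) = €358.62.
Monthly savings = €663.11 − €358.62 = €304.49.
Break-even = €1,000.00 / €304.49 = 3.28 → 4 months.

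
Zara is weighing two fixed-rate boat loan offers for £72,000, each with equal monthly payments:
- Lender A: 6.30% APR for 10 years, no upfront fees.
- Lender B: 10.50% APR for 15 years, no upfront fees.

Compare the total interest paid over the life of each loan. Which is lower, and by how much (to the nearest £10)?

Lender A by £46,030

Lender A: monthly rate = 6.3%/12 = 0.0052500; payment = 72,000 × 0.0052500 / (1 − (1+0.0052500)^−120) = £810.24.
Total interest on Lender A = 120 × £810.24 − £72,000 = £25,228.80.
Lender B: monthly rate = 10.5%/12 = 0.0087500; payment = 72,000 × 0.0087500 / (1 − (1+0.0087500)^−180) = £795.89.
Total interest on Lender B = 180 × £795.89 − £72,000 = £71,260.20.
Lender A is lower by £46,031.40.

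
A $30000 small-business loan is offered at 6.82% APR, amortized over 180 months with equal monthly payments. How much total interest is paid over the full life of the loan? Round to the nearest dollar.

$17,995

At 6.82% the monthly rate is 0.0056833, so the payment is 30,000 × 0.0056833 / (1 − 1.0056833^−180) = $266.64.
Total paid = 180 × $266.64 = $47,995.20; interest = $47,995.20 − $30,000 = $17,995.20.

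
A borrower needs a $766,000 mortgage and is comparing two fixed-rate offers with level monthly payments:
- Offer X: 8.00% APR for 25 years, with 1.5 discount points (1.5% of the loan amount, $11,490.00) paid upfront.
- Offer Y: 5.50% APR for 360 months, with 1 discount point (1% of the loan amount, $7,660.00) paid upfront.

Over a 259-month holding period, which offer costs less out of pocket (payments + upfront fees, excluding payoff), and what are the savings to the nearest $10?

Offer Y by $408,610

Offer X: at 8.00% the monthly rate is 0.0066667, so the payment is 766,000 × 0.0066667 / (1 − 1.0066667^−300) = $5,912.11.
Offer Y: monthly rate = 5.5%/12 = 0.0045833; payment = 766,000 × 0.0045833 / (1 − (1+0.0045833)^−360) = $4,349.26.
Over 259 months: Offer X costs 259 × $5,912.11 + $11,490.00 = $1,542,726.49; Offer Y costs 259 × $4,349.26 + $7,660.00 = $1,134,118.34.
Offer Y is cheaper by $1,542,726.49 − $1,134,118.34 = $408,608.15.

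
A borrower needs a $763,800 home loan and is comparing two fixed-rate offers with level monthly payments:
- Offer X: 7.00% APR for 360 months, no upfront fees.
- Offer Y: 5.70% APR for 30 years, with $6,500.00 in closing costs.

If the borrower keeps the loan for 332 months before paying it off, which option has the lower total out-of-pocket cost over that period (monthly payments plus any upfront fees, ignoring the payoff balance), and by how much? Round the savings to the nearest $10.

Offer X: monthly rate = 7%/12 = 0.0058333; payment = 763,800 × 0.0058333 / (1 − (1+0.0058333)^−360) = $5,081.58.
Offer Y: monthly rate = 5.7%/12 = 0.0047500; payment = 763,800 × 0.0047500 / (1 − (1+0.0047500)^−360) = $4,433.10.
Over 332 months: Offer X costs 332 × $5,081.58 = $1,687,084.56; Offer Y costs 332 × $4,433.10 + $6,500.00 = $1,478,289.20.
Offer Y is cheaper by $1,687,084.56 − $1,478,289.20 = $208,795.36.

Offer Y by $208,800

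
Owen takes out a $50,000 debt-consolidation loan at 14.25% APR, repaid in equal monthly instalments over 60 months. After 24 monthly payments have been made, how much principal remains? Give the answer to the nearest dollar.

With monthly rate i = 14.25%/12 = 0.0118750, the balance after k of n payments is P · [(1+i)^n − (1+i)^k] / [(1+i)^n − 1].
(1+0.0118750)^60 = 2.03054195 and (1+0.0118750)^24 = 1.32753135, so the balance is 50,000 × (2.03054195 − 1.32753135) / (2.03054195 − 1) = $34,108.78.

$34,109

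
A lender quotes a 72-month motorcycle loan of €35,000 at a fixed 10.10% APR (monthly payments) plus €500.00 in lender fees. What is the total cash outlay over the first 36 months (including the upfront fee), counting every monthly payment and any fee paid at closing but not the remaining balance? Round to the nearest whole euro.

€23,906

At 10.10% the monthly rate is 0.0084167, so the payment is 35,000 × 0.0084167 / (1 − 1.0084167^−72) = €650.17.
Total outlay = 36 × €650.17 + €500.00 = €23,906.12.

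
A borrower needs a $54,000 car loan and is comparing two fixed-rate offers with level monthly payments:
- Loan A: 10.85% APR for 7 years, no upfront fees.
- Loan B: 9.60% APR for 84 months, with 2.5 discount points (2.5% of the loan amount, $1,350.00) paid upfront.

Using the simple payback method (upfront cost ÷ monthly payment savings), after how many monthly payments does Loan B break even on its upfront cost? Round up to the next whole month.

39 months

Loan A: monthly rate = 10.85%/12 = 0.0090417; payment = 54,000 × 0.0090417 / (1 − (1+0.0090417)^−84) = $920.36.
Loan B: at 9.60% the monthly rate is 0.0080000, so the payment is 54,000 × 0.0080000 / (1 − 1.0080000^−84) = $885.34.
Monthly savings = $920.36 − $885.34 = $35.02.
Break-even = $1,350.00 / $35.02 = 38.55 → 39 months.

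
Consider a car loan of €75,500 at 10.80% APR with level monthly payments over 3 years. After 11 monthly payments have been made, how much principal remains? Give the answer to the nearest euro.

€54,956

With monthly rate i = 10.8%/12 = 0.0090000, the balance after k of n payments is P · [(1+i)^n − (1+i)^k] / [(1+i)^n − 1].
(1+0.0090000)^36 = 1.38064487 and (1+0.0090000)^11 = 1.10357748, so the balance is 75,500 × (1.38064487 − 1.10357748) / (1.38064487 − 1) = €54,955.66.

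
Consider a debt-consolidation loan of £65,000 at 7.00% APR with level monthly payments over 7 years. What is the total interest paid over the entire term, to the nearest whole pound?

Monthly rate = 7%/12 = 0.0058333; payment = 65,000 × 0.0058333 / (1 − (1+0.0058333)^−84) = £981.02.
Total paid = 84 × £981.02 = £82,405.68; interest = £82,405.68 − £65,000 = £17,405.68.

£17,406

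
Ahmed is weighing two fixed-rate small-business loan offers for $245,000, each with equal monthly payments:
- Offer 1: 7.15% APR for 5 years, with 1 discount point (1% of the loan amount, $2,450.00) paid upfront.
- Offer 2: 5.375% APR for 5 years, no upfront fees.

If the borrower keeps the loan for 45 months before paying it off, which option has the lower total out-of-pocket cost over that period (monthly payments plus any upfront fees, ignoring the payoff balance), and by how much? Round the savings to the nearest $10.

Offer 1: monthly rate = 7.15%/12 = 0.0059583; payment = 245,000 × 0.0059583 / (1 − (1+0.0059583)^−60) = $4,868.65.
Offer 2: at 5.375% the monthly rate is 0.0044792, so the payment is 245,000 × 0.0044792 / (1 − 1.0044792^−60) = $4,665.66.
Over 45 months: Offer 1 costs 45 × $4,868.65 + $2,450.00 = $221,539.25; Offer 2 costs 45 × $4,665.66 = $209,954.70.
Offer 2 is cheaper by $221,539.25 − $209,954.70 = $11,584.55.

Offer 2 by $11,580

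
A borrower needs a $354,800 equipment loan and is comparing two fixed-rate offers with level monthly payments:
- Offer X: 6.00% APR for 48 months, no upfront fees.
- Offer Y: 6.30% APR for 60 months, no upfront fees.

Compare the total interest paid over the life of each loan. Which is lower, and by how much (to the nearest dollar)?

Offer X: monthly rate = 6%/12 = 0.0050000; payment = 354,800 × 0.0050000 / (1 − (1+0.0050000)^−48) = $8,332.49.
Total interest on Offer X = 48 × $8,332.49 − $354,800 = $45,159.52.
Offer Y: monthly rate = 6.3%/12 = 0.0052500; payment = 354,800 × 0.0052500 / (1 − (1+0.0052500)^−60) = $6,908.88.
Total interest on Offer Y = 60 × $6,908.88 − $354,800 = $59,732.80.
Offer X is lower by $14,573.28.

Offer X by $14,573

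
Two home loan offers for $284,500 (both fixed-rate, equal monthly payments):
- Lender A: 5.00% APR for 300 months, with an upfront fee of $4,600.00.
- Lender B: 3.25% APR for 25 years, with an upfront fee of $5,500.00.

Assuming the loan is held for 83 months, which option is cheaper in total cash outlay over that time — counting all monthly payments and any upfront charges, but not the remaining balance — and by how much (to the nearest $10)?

Lender A: monthly rate = 5%/12 = 0.0041667; payment = 284,500 × 0.0041667 / (1 − (1+0.0041667)^−300) = $1,663.16.
Lender B: at 3.25% the monthly rate is 0.0027083, so the payment is 284,500 × 0.0027083 / (1 − 1.0027083^−300) = $1,386.41.
Over 83 months: Lender A costs 83 × $1,663.16 + $4,600.00 = $142,642.28; Lender B costs 83 × $1,386.41 + $5,500.00 = $120,572.03.
Lender B is cheaper by $142,642.28 − $120,572.03 = $22,070.25.

Lender B by $22,070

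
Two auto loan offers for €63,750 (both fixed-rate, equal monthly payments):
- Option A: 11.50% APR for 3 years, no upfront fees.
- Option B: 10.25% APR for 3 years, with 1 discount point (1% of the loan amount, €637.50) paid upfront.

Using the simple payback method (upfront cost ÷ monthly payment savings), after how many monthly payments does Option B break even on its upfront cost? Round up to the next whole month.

Option A: monthly rate = 11.5%/12 = 0.0095833; payment = 63,750 × 0.0095833 / (1 − (1+0.0095833)^−36) = €2,102.22.
Option B: at 10.25% the monthly rate is 0.0085417, so the payment is 63,750 × 0.0085417 / (1 − 1.0085417^−36) = €2,064.52.
Monthly savings = €2,102.22 − €2,064.52 = €37.70.
Break-even = €637.50 / €37.70 = 16.91 → 17 months.

17 months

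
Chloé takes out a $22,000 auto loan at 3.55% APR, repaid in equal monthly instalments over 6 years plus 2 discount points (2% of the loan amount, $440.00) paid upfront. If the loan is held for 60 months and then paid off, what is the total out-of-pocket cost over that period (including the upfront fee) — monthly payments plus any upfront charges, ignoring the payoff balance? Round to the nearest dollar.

$20,822

Monthly rate = 3.55%/12 = 0.0029583; payment = 22,000 × 0.0029583 / (1 − (1+0.0029583)^−72) = $339.70.
Total outlay = 60 × $339.70 + $440.00 = $20,822.00.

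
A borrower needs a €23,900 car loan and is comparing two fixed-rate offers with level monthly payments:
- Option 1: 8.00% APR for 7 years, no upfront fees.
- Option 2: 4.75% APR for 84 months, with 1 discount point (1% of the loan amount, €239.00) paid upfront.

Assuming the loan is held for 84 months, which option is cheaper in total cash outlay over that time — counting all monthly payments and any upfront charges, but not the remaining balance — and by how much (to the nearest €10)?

Option 2 by €2,910

Option 1: monthly rate = 8%/12 = 0.0066667; payment = 23,900 × 0.0066667 / (1 − (1+0.0066667)^−84) = €372.51.
Option 2: at 4.75% the monthly rate is 0.0039583, so the payment is 23,900 × 0.0039583 / (1 − 1.0039583^−84) = €335.00.
Over 84 months: Option 1 costs 84 × €372.51 = €31,290.84; Option 2 costs 84 × €335.00 + €239.00 = €28,379.00.
Option 2 is cheaper by €31,290.84 − €28,379.00 = €2,911.84.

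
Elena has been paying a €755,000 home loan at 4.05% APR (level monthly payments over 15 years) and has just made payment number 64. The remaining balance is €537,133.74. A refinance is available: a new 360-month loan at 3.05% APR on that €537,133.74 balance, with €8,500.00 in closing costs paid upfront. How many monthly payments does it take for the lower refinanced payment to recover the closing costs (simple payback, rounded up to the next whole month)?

Current payment = 755,000 × 4.05%/12 / (1 − (1+0.0033750)^−180) = €5,603.58.
Refinanced payment = 537,133.74 × 0.0025417 / (1 − (1+0.0025417)^−360) = €2,279.09.
Monthly savings = €5,603.58 − €2,279.09 = €3,324.49.
Break-even = €8,500.00 / €3,324.49 = 2.56 → 3 months.

3 months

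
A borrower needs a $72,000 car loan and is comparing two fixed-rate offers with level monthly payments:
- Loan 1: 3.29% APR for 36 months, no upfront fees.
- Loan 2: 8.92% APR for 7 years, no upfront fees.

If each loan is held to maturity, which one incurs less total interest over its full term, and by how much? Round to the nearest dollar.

Loan 1: at 3.29% the monthly rate is 0.0027417, so the payment is 72,000 × 0.0027417 / (1 − 1.0027417^−36) = $2,103.06.
Total interest on Loan 1 = 36 × $2,103.06 − $72,000 = $3,710.16.
Loan 2: at 8.92% the monthly rate is 0.0074333, so the payment is 72,000 × 0.0074333 / (1 − 1.0074333^−84) = $1,155.49.
Total interest on Loan 2 = 84 × $1,155.49 − $72,000 = $25,061.16.
Loan 1 is lower by $21,351.00.

Loan 1 by $21,351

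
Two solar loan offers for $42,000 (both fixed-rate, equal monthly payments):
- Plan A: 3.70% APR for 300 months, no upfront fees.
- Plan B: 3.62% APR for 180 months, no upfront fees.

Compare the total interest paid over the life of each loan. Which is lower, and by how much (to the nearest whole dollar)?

Plan B by $9,946

Plan A: monthly rate = 3.7%/12 = 0.0030833; payment = 42,000 × 0.0030833 / (1 − (1+0.0030833)^−300) = $214.79.
Total interest on Plan A = 300 × $214.79 − $42,000 = $22,437.00.
Plan B: at 3.62% the monthly rate is 0.0030167, so the payment is 42,000 × 0.0030167 / (1 − 1.0030167^−180) = $302.73.
Total interest on Plan B = 180 × $302.73 − $42,000 = $12,491.40.
Plan B is lower by $9,945.60.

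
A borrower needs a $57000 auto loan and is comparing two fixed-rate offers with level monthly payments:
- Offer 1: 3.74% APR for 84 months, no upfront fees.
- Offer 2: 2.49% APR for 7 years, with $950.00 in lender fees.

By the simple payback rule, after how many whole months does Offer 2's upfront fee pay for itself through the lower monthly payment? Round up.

Offer 1: at 3.74% the monthly rate is 0.0031167, so the payment is 57,000 × 0.0031167 / (1 − 1.0031167^−84) = $772.32.
Offer 2: monthly rate = 2.49%/12 = 0.0020750; payment = 57,000 × 0.0020750 / (1 − (1+0.0020750)^−84) = $740.13.
Monthly savings = $772.32 − $740.13 = $32.19.
Break-even = $950.00 / $32.19 = 29.51 → 30 months.

30 months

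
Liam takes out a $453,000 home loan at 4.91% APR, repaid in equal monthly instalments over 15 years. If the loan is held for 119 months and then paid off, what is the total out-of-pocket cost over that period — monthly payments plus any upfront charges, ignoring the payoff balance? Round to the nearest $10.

At 4.91% the monthly rate is 0.0040917, so the payment is 453,000 × 0.0040917 / (1 − 1.0040917^−180) = $3,561.09.
Total outlay = 119 × $3,561.09 = $423,769.71.

$423,770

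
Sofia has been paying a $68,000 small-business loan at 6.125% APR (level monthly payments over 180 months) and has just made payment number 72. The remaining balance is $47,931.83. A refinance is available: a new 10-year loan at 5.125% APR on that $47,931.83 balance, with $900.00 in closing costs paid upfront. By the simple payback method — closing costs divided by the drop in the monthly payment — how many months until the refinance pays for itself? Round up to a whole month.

Current payment = 68,000 × 6.125%/12 / (1 − (1+0.0051042)^−180) = $578.42.
Refinanced payment = 47,931.83 × 0.0042708 / (1 − (1+0.0042708)^−120) = $511.33.
Monthly savings = $578.42 − $511.33 = $67.09.
Break-even = $900.00 / $67.09 = 13.41 → 14 months.

14 months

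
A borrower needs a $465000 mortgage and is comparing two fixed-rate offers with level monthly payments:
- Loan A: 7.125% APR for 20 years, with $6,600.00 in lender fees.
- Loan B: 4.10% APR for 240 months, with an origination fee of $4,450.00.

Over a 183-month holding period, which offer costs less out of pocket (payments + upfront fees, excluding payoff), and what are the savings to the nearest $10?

Loan A: at 7.125% the monthly rate is 0.0059375, so the payment is 465,000 × 0.0059375 / (1 − 1.0059375^−240) = $3,640.11.
Loan B: at 4.10% the monthly rate is 0.0034167, so the payment is 465,000 × 0.0034167 / (1 − 1.0034167^−240) = $2,842.37.
Over 183 months: Loan A costs 183 × $3,640.11 + $6,600.00 = $672,740.13; Loan B costs 183 × $2,842.37 + $4,450.00 = $524,603.71.
Loan B is cheaper by $672,740.13 − $524,603.71 = $148,136.42.

Loan B by $148,140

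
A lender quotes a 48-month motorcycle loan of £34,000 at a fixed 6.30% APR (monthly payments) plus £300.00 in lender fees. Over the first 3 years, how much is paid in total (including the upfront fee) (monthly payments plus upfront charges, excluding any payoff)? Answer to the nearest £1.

£29,214

At 6.30% the monthly rate is 0.0052500, so the payment is 34,000 × 0.0052500 / (1 − 1.0052500^−48) = £803.18.
Total outlay = 36 × £803.18 + £300.00 = £29,214.48.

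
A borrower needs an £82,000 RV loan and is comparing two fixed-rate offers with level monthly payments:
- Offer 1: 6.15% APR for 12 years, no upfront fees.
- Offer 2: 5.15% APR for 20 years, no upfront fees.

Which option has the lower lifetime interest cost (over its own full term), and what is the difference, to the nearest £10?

Offer 1: at 6.15% the monthly rate is 0.0051250, so the payment is 82,000 × 0.0051250 / (1 − 1.0051250^−144) = £806.58.
Total interest on Offer 1 = 144 × £806.58 − £82,000 = £34,147.52.
Offer 2: monthly rate = 5.15%/12 = 0.0042917; payment = 82,000 × 0.0042917 / (1 − (1+0.0042917)^−240) = £547.98.
Total interest on Offer 2 = 240 × £547.98 − £82,000 = £49,515.20.
Offer 1 is lower by £15,367.68.

Offer 1 by £15,370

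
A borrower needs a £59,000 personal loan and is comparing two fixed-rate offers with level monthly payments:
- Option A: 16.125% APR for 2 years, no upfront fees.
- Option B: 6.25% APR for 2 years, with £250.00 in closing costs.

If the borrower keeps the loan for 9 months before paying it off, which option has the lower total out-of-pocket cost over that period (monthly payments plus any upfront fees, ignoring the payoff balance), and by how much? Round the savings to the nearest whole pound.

Option A: at 16.125% the monthly rate is 0.0134375, so the payment is 59,000 × 0.0134375 / (1 − 1.0134375^−24) = £2,892.35.
Option B: monthly rate = 6.25%/12 = 0.0052083; payment = 59,000 × 0.0052083 / (1 − (1+0.0052083)^−24) = £2,621.57.
Over 9 months: Option A costs 9 × £2,892.35 = £26,031.15; Option B costs 9 × £2,621.57 + £250.00 = £23,844.13.
Option B is cheaper by £26,031.15 − £23,844.13 = £2,187.02.

Option B by £2,187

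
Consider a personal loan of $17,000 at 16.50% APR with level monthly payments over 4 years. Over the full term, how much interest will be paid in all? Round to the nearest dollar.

Monthly rate = 16.5%/12 = 0.0137500; payment = 17,000 × 0.0137500 / (1 − (1+0.0137500)^−48) = $486.15.
Total paid = 48 × $486.15 = $23,335.20; interest = $23,335.20 − $17,000 = $6,335.20.

$6,335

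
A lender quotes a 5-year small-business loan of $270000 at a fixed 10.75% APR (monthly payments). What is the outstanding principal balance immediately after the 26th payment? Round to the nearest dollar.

$170,426

With monthly rate i = 10.75%/12 = 0.0089583, the balance after k of n payments is P · [(1+i)^n − (1+i)^k] / [(1+i)^n − 1].
(1+0.0089583)^60 = 1.70763049 and (1+0.0089583)^26 = 1.26096788, so the balance is 270,000 × (1.70763049 − 1.26096788) / (1.70763049 − 1) = $170,426.38.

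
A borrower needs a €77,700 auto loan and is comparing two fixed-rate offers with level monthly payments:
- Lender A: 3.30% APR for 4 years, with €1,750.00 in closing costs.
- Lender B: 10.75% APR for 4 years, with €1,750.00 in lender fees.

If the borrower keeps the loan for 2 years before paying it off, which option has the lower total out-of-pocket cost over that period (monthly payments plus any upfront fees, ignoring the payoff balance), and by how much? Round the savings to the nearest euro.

Lender A: monthly rate = 3.3%/12 = 0.0027500; payment = 77,700 × 0.0027500 / (1 − (1+0.0027500)^−48) = €1,730.16.
Lender B: at 10.75% the monthly rate is 0.0089583, so the payment is 77,700 × 0.0089583 / (1 − 1.0089583^−48) = €1,998.78.
Over 24 months: Lender A costs 24 × €1,730.16 + €1,750.00 = €43,273.84; Lender B costs 24 × €1,998.78 + €1,750.00 = €49,720.72.
Lender A is cheaper by €49,720.72 − €43,273.84 = €6,446.88.

Lender A by €6,447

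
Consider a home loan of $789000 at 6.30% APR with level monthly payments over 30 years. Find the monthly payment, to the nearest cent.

$4,883.70

Monthly rate = 6.3%/12 = 0.0052500; payment = 789,000 × 0.0052500 / (1 − (1+0.0052500)^−360) = $4,883.70.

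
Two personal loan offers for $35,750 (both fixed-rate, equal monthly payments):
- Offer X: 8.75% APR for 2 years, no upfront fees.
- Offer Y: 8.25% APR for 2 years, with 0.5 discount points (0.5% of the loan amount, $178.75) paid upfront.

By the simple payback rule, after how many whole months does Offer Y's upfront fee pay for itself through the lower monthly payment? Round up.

22 months

Offer X: monthly rate = 8.75%/12 = 0.0072917; payment = 35,750 × 0.0072917 / (1 − (1+0.0072917)^−24) = $1,629.13.
Offer Y: at 8.25% the monthly rate is 0.0068750, so the payment is 35,750 × 0.0068750 / (1 − 1.0068750^−24) = $1,620.95.
Monthly savings = $1,629.13 − $1,620.95 = $8.18.
Break-even = $178.75 / $8.18 = 21.85 → 22 months.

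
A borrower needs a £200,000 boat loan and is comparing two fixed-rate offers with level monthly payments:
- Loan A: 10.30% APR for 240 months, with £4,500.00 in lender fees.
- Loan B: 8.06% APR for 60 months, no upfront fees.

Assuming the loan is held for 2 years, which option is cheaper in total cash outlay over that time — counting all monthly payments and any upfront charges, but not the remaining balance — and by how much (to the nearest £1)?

Loan A by £45,685

Loan A: at 10.30% the monthly rate is 0.0085833, so the payment is 200,000 × 0.0085833 / (1 − 1.0085833^−240) = £1,969.96.
Loan B: at 8.06% the monthly rate is 0.0067167, so the payment is 200,000 × 0.0067167 / (1 − 1.0067167^−60) = £4,061.02.
Over 24 months: Loan A costs 24 × £1,969.96 + £4,500.00 = £51,779.04; Loan B costs 24 × £4,061.02 = £97,464.48.
Loan A is cheaper by £97,464.48 − £51,779.04 = £45,685.44.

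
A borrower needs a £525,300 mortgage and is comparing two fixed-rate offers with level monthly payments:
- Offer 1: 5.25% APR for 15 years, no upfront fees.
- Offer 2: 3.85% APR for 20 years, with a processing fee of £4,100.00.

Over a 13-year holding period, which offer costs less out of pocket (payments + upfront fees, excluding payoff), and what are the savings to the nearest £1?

Offer 2 by £164,524

Offer 1: monthly rate = 5.25%/12 = 0.0043750; payment = 525,300 × 0.0043750 / (1 − (1+0.0043750)^−180) = £4,222.77.
Offer 2: monthly rate = 3.85%/12 = 0.0032083; payment = 525,300 × 0.0032083 / (1 − (1+0.0032083)^−240) = £3,141.85.
Over 156 months: Offer 1 costs 156 × £4,222.77 = £658,752.12; Offer 2 costs 156 × £3,141.85 + £4,100.00 = £494,228.60.
Offer 2 is cheaper by £658,752.12 − £494,228.60 = £164,523.52.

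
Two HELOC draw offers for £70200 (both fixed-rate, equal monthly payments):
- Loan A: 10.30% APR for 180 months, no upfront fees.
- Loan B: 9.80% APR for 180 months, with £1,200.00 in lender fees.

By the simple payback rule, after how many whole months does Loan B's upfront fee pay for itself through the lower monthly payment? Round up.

56 months

Loan A: at 10.30% the monthly rate is 0.0085833, so the payment is 70,200 × 0.0085833 / (1 − 1.0085833^−180) = £767.31.
Loan B: at 9.80% the monthly rate is 0.0081667, so the payment is 70,200 × 0.0081667 / (1 − 1.0081667^−180) = £745.81.
Monthly savings = £767.31 − £745.81 = £21.50.
Break-even = £1,200.00 / £21.50 = 55.81 → 56 months.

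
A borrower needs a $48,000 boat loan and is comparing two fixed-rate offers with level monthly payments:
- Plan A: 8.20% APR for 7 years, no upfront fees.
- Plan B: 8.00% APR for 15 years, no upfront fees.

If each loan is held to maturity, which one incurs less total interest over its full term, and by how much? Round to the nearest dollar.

Plan A by $19,322

Plan A: at 8.20% the monthly rate is 0.0068333, so the payment is 48,000 × 0.0068333 / (1 − 1.0068333^−84) = $752.93.
Total interest on Plan A = 84 × $752.93 − $48,000 = $15,246.12.
Plan B: at 8.00% the monthly rate is 0.0066667, so the payment is 48,000 × 0.0066667 / (1 − 1.0066667^−180) = $458.71.
Total interest on Plan B = 180 × $458.71 − $48,000 = $34,567.80.
Plan A is lower by $19,321.68.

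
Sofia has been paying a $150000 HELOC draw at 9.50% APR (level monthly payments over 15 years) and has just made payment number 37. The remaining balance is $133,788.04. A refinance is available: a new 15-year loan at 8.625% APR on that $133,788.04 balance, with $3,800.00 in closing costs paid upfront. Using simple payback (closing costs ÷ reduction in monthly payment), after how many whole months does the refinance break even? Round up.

Current payment = 150,000 × 9.5%/12 / (1 − (1+0.0079167)^−180) = $1,566.34.
Refinanced payment = 133,788.04 × 0.0071875 / (1 − (1+0.0071875)^−180) = $1,327.28.
Monthly savings = $1,566.34 − $1,327.28 = $239.06.
Break-even = $3,800.00 / $239.06 = 15.90 → 16 months.

16 months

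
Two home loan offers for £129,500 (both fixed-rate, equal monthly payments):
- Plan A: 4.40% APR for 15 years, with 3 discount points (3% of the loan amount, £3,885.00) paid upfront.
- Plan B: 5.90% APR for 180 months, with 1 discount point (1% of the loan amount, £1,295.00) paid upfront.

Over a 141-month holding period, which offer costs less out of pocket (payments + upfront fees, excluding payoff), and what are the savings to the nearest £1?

Plan A by £11,757

Plan A: monthly rate = 4.4%/12 = 0.0036667; payment = 129,500 × 0.0036667 / (1 − (1+0.0036667)^−180) = £984.06.
Plan B: at 5.90% the monthly rate is 0.0049167, so the payment is 129,500 × 0.0049167 / (1 − 1.0049167^−180) = £1,085.81.
Over 141 months: Plan A costs 141 × £984.06 + £3,885.00 = £142,637.46; Plan B costs 141 × £1,085.81 + £1,295.00 = £154,394.21.
Plan A is cheaper by £154,394.21 − £142,637.46 = £11,756.75.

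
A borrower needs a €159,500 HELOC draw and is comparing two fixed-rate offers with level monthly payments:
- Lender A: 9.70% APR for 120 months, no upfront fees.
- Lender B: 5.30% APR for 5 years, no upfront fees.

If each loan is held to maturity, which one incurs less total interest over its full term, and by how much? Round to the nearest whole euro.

Lender B by €67,852

Lender A: monthly rate = 9.7%/12 = 0.0080833; payment = 159,500 × 0.0080833 / (1 − (1+0.0080833)^−120) = €2,081.40.
Total interest on Lender A = 120 × €2,081.40 − €159,500 = €90,268.00.
Lender B: monthly rate = 5.3%/12 = 0.0044167; payment = 159,500 × 0.0044167 / (1 − (1+0.0044167)^−60) = €3,031.93.
Total interest on Lender B = 60 × €3,031.93 − €159,500 = €22,415.80.
Lender B is lower by €67,852.20.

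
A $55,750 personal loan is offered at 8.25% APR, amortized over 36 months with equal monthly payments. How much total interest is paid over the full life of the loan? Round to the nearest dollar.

Monthly rate = 8.25%/12 = 0.0068750; payment = 55,750 × 0.0068750 / (1 − (1+0.0068750)^−36) = $1,753.44.
Total paid = 36 × $1,753.44 = $63,123.84; interest = $63,123.84 − $55,750 = $7,373.84.

$7,374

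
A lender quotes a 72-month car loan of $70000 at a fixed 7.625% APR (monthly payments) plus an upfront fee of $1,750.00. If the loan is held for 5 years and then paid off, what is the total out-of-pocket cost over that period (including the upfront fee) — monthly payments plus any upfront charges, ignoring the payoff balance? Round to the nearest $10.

$74,620

Monthly rate = 7.625%/12 = 0.0063542; payment = 70,000 × 0.0063542 / (1 − (1+0.0063542)^−72) = $1,214.55.
Total outlay = 60 × $1,214.55 + $1,750.00 = $74,623.00.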